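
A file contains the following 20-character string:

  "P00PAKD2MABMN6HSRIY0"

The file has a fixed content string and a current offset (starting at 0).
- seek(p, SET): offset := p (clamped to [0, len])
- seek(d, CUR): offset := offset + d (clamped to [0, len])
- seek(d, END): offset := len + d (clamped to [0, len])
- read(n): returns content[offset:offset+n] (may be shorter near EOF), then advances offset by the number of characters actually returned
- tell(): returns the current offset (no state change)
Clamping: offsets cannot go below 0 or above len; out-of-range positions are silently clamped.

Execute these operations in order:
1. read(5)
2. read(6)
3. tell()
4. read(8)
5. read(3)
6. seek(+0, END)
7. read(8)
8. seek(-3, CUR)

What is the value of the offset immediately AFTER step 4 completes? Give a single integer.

After 1 (read(5)): returned 'P00PA', offset=5
After 2 (read(6)): returned 'KD2MAB', offset=11
After 3 (tell()): offset=11
After 4 (read(8)): returned 'MN6HSRIY', offset=19

Answer: 19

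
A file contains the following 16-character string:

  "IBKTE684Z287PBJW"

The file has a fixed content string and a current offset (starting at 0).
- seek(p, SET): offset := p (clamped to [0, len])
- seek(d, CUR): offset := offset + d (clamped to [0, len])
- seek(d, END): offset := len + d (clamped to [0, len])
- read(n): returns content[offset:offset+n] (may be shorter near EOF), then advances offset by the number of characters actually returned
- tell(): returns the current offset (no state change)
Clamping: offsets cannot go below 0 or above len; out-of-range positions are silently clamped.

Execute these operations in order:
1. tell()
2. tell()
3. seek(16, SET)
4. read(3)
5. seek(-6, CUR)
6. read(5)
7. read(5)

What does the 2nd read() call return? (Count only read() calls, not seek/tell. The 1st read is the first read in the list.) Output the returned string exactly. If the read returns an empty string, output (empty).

Answer: 87PBJ

Derivation:
After 1 (tell()): offset=0
After 2 (tell()): offset=0
After 3 (seek(16, SET)): offset=16
After 4 (read(3)): returned '', offset=16
After 5 (seek(-6, CUR)): offset=10
After 6 (read(5)): returned '87PBJ', offset=15
After 7 (read(5)): returned 'W', offset=16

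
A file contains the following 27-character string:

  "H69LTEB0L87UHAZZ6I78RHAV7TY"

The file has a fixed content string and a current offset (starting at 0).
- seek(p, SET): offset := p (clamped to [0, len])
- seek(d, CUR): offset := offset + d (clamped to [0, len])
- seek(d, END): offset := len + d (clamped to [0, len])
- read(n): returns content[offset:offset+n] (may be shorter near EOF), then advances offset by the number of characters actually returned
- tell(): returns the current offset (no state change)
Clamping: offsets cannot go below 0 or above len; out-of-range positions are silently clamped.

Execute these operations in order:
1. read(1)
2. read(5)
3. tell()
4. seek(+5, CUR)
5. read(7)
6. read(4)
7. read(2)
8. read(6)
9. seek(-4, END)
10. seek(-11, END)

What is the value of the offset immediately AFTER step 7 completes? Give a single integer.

Answer: 24

Derivation:
After 1 (read(1)): returned 'H', offset=1
After 2 (read(5)): returned '69LTE', offset=6
After 3 (tell()): offset=6
After 4 (seek(+5, CUR)): offset=11
After 5 (read(7)): returned 'UHAZZ6I', offset=18
After 6 (read(4)): returned '78RH', offset=22
After 7 (read(2)): returned 'AV', offset=24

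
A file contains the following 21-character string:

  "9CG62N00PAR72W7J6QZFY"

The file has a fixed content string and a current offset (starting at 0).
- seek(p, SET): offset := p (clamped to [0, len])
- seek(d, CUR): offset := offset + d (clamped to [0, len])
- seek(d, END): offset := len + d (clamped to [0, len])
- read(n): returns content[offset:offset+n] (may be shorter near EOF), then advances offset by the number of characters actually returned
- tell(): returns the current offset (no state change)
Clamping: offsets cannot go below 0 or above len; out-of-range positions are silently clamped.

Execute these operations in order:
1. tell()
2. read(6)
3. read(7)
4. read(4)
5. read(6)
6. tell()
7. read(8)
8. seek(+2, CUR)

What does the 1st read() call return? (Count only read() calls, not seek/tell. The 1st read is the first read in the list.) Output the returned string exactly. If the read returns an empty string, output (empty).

Answer: 9CG62N

Derivation:
After 1 (tell()): offset=0
After 2 (read(6)): returned '9CG62N', offset=6
After 3 (read(7)): returned '00PAR72', offset=13
After 4 (read(4)): returned 'W7J6', offset=17
After 5 (read(6)): returned 'QZFY', offset=21
After 6 (tell()): offset=21
After 7 (read(8)): returned '', offset=21
After 8 (seek(+2, CUR)): offset=21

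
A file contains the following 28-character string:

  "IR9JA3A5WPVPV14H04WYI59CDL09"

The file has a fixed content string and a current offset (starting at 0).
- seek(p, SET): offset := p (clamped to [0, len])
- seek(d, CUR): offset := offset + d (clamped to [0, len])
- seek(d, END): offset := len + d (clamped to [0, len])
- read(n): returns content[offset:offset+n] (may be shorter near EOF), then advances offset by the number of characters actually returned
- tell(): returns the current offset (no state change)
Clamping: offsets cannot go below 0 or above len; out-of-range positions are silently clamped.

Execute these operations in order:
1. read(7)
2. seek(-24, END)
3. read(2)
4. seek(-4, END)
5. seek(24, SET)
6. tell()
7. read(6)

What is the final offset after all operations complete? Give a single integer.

Answer: 28

Derivation:
After 1 (read(7)): returned 'IR9JA3A', offset=7
After 2 (seek(-24, END)): offset=4
After 3 (read(2)): returned 'A3', offset=6
After 4 (seek(-4, END)): offset=24
After 5 (seek(24, SET)): offset=24
After 6 (tell()): offset=24
After 7 (read(6)): returned 'DL09', offset=28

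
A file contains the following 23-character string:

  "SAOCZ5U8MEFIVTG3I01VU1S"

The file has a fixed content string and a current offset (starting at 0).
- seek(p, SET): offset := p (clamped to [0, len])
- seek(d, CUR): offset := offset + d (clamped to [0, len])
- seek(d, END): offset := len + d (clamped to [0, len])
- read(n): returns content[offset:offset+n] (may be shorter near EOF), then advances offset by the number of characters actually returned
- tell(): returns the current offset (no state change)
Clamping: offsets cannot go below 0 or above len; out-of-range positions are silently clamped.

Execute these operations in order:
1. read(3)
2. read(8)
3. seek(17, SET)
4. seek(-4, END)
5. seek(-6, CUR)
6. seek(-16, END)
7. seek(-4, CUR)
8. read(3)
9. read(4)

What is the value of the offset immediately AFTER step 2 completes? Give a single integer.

Answer: 11

Derivation:
After 1 (read(3)): returned 'SAO', offset=3
After 2 (read(8)): returned 'CZ5U8MEF', offset=11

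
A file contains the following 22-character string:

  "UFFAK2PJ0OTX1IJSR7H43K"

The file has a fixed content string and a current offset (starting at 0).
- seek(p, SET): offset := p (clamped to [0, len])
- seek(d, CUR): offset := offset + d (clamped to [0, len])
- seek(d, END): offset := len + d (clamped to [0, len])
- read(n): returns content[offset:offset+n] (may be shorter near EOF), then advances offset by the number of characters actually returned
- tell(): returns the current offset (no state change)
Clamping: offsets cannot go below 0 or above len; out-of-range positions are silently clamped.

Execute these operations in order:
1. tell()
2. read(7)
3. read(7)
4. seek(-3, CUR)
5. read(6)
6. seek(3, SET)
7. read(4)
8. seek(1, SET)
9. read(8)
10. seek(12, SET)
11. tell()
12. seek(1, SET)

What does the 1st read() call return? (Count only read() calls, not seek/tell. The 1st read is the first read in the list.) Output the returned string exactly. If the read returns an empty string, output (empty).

After 1 (tell()): offset=0
After 2 (read(7)): returned 'UFFAK2P', offset=7
After 3 (read(7)): returned 'J0OTX1I', offset=14
After 4 (seek(-3, CUR)): offset=11
After 5 (read(6)): returned 'X1IJSR', offset=17
After 6 (seek(3, SET)): offset=3
After 7 (read(4)): returned 'AK2P', offset=7
After 8 (seek(1, SET)): offset=1
After 9 (read(8)): returned 'FFAK2PJ0', offset=9
After 10 (seek(12, SET)): offset=12
After 11 (tell()): offset=12
After 12 (seek(1, SET)): offset=1

Answer: UFFAK2P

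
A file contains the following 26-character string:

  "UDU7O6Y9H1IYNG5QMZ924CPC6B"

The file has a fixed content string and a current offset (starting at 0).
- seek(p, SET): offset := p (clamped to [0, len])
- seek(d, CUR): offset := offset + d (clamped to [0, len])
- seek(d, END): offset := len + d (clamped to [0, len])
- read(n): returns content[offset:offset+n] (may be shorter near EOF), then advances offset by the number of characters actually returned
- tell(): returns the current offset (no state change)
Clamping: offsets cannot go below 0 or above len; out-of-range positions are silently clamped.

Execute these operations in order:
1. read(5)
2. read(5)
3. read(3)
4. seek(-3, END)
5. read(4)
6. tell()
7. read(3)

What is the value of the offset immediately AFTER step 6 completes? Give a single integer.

After 1 (read(5)): returned 'UDU7O', offset=5
After 2 (read(5)): returned '6Y9H1', offset=10
After 3 (read(3)): returned 'IYN', offset=13
After 4 (seek(-3, END)): offset=23
After 5 (read(4)): returned 'C6B', offset=26
After 6 (tell()): offset=26

Answer: 26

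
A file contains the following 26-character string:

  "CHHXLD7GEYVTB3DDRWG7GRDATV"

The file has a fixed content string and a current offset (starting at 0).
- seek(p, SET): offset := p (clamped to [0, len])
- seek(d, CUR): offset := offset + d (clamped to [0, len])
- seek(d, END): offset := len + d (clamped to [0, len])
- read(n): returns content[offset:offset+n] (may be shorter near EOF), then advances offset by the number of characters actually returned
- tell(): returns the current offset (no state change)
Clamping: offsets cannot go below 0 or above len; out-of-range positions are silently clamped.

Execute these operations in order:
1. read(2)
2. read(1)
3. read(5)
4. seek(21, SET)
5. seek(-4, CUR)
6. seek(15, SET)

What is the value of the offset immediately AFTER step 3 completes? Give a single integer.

Answer: 8

Derivation:
After 1 (read(2)): returned 'CH', offset=2
After 2 (read(1)): returned 'H', offset=3
After 3 (read(5)): returned 'XLD7G', offset=8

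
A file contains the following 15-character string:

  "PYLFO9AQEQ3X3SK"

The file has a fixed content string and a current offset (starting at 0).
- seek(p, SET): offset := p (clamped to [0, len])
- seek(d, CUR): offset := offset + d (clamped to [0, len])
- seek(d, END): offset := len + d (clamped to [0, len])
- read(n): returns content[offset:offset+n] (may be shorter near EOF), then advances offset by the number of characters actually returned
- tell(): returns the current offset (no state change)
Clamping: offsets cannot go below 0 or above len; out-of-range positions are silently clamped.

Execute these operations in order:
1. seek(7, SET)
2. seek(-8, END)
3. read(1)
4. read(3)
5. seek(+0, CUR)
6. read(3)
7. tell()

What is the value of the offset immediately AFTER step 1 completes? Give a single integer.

Answer: 7

Derivation:
After 1 (seek(7, SET)): offset=7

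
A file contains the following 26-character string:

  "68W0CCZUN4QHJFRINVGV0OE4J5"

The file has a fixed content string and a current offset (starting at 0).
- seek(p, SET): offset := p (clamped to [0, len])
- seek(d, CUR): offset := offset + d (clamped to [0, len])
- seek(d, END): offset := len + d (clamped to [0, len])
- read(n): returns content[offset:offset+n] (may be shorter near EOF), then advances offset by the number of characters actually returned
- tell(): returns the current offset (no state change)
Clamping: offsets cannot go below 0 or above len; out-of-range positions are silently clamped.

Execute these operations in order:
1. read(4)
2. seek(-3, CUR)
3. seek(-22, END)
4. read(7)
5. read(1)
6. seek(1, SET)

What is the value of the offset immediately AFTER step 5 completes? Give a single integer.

Answer: 12

Derivation:
After 1 (read(4)): returned '68W0', offset=4
After 2 (seek(-3, CUR)): offset=1
After 3 (seek(-22, END)): offset=4
After 4 (read(7)): returned 'CCZUN4Q', offset=11
After 5 (read(1)): returned 'H', offset=12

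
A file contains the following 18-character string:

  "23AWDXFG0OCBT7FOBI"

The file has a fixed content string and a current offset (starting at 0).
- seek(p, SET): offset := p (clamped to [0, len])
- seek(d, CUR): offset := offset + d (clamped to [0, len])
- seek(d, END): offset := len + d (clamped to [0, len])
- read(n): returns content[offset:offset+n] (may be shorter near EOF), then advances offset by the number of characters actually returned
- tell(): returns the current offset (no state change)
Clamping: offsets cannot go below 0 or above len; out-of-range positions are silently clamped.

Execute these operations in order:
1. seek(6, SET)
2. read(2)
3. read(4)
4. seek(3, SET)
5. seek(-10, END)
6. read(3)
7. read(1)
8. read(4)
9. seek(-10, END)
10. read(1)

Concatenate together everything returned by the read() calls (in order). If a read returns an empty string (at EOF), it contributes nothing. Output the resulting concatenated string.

After 1 (seek(6, SET)): offset=6
After 2 (read(2)): returned 'FG', offset=8
After 3 (read(4)): returned '0OCB', offset=12
After 4 (seek(3, SET)): offset=3
After 5 (seek(-10, END)): offset=8
After 6 (read(3)): returned '0OC', offset=11
After 7 (read(1)): returned 'B', offset=12
After 8 (read(4)): returned 'T7FO', offset=16
After 9 (seek(-10, END)): offset=8
After 10 (read(1)): returned '0', offset=9

Answer: FG0OCB0OCBT7FO0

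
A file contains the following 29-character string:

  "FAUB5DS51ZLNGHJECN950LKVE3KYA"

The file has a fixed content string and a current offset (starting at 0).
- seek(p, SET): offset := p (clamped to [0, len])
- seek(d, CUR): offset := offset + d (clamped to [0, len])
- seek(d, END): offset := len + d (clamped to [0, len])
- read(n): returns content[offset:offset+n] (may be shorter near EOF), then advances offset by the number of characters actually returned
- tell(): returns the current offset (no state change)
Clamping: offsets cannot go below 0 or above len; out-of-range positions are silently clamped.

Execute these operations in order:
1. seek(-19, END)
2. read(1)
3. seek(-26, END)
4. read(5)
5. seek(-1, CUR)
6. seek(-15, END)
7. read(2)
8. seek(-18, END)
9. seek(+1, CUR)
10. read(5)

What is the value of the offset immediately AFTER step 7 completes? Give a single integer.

After 1 (seek(-19, END)): offset=10
After 2 (read(1)): returned 'L', offset=11
After 3 (seek(-26, END)): offset=3
After 4 (read(5)): returned 'B5DS5', offset=8
After 5 (seek(-1, CUR)): offset=7
After 6 (seek(-15, END)): offset=14
After 7 (read(2)): returned 'JE', offset=16

Answer: 16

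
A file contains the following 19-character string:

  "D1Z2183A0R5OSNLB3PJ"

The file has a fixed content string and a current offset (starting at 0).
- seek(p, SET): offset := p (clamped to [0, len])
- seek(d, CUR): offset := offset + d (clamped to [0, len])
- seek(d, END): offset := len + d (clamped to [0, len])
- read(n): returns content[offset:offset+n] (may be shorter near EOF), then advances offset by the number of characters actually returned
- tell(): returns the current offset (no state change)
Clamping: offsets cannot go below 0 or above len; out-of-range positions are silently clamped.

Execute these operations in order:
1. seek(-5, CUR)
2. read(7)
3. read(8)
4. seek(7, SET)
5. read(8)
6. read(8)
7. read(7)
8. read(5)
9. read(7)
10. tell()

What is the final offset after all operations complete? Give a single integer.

Answer: 19

Derivation:
After 1 (seek(-5, CUR)): offset=0
After 2 (read(7)): returned 'D1Z2183', offset=7
After 3 (read(8)): returned 'A0R5OSNL', offset=15
After 4 (seek(7, SET)): offset=7
After 5 (read(8)): returned 'A0R5OSNL', offset=15
After 6 (read(8)): returned 'B3PJ', offset=19
After 7 (read(7)): returned '', offset=19
After 8 (read(5)): returned '', offset=19
After 9 (read(7)): returned '', offset=19
After 10 (tell()): offset=19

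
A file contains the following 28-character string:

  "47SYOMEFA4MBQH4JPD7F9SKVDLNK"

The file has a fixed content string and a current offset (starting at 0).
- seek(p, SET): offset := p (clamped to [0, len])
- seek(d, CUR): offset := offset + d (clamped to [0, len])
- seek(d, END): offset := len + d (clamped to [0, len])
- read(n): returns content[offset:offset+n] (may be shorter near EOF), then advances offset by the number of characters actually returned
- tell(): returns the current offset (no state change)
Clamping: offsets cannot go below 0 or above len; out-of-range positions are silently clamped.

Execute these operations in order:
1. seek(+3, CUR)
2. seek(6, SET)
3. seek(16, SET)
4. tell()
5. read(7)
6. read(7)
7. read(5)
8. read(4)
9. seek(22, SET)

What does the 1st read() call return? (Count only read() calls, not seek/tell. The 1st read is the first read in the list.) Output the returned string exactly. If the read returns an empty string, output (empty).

Answer: PD7F9SK

Derivation:
After 1 (seek(+3, CUR)): offset=3
After 2 (seek(6, SET)): offset=6
After 3 (seek(16, SET)): offset=16
After 4 (tell()): offset=16
After 5 (read(7)): returned 'PD7F9SK', offset=23
After 6 (read(7)): returned 'VDLNK', offset=28
After 7 (read(5)): returned '', offset=28
After 8 (read(4)): returned '', offset=28
After 9 (seek(22, SET)): offset=22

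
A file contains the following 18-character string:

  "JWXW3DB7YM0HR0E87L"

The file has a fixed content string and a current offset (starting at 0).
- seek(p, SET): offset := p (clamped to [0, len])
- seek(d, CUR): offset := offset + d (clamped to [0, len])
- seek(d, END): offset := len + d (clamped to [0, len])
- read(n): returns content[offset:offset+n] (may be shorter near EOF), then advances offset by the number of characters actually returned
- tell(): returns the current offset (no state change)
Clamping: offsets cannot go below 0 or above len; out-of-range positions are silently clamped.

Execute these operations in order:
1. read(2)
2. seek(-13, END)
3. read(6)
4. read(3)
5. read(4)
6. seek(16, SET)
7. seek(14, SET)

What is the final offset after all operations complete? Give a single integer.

Answer: 14

Derivation:
After 1 (read(2)): returned 'JW', offset=2
After 2 (seek(-13, END)): offset=5
After 3 (read(6)): returned 'DB7YM0', offset=11
After 4 (read(3)): returned 'HR0', offset=14
After 5 (read(4)): returned 'E87L', offset=18
After 6 (seek(16, SET)): offset=16
After 7 (seek(14, SET)): offset=14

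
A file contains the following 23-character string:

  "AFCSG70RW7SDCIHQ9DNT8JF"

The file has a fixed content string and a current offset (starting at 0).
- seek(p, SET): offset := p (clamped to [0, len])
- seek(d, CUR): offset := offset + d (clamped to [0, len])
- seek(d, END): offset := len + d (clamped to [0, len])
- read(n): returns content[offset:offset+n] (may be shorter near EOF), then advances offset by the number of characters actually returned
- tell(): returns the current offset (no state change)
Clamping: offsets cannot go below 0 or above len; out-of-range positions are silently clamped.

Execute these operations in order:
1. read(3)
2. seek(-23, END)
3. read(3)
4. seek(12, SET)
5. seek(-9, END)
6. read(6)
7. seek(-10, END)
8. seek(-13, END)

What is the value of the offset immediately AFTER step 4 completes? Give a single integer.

After 1 (read(3)): returned 'AFC', offset=3
After 2 (seek(-23, END)): offset=0
After 3 (read(3)): returned 'AFC', offset=3
After 4 (seek(12, SET)): offset=12

Answer: 12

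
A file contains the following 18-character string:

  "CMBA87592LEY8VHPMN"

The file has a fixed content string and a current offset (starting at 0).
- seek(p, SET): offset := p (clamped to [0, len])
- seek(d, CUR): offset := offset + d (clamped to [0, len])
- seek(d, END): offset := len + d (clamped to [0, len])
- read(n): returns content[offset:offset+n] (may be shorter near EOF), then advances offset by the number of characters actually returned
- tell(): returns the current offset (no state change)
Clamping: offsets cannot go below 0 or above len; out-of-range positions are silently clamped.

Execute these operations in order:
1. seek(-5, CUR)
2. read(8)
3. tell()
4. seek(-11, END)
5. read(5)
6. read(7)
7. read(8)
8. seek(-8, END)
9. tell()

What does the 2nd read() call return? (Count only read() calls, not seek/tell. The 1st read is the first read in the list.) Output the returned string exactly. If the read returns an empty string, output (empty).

After 1 (seek(-5, CUR)): offset=0
After 2 (read(8)): returned 'CMBA8759', offset=8
After 3 (tell()): offset=8
After 4 (seek(-11, END)): offset=7
After 5 (read(5)): returned '92LEY', offset=12
After 6 (read(7)): returned '8VHPMN', offset=18
After 7 (read(8)): returned '', offset=18
After 8 (seek(-8, END)): offset=10
After 9 (tell()): offset=10

Answer: 92LEY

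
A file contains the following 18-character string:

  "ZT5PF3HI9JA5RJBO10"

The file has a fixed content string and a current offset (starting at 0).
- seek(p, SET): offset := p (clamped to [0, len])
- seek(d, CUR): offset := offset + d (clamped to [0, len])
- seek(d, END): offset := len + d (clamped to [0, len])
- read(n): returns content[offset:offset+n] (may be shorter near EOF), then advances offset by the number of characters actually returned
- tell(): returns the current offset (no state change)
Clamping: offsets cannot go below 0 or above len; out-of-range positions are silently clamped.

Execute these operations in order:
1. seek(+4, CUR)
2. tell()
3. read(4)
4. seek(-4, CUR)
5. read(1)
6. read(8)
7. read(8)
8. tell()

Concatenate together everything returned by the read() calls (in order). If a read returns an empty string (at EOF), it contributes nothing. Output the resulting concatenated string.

After 1 (seek(+4, CUR)): offset=4
After 2 (tell()): offset=4
After 3 (read(4)): returned 'F3HI', offset=8
After 4 (seek(-4, CUR)): offset=4
After 5 (read(1)): returned 'F', offset=5
After 6 (read(8)): returned '3HI9JA5R', offset=13
After 7 (read(8)): returned 'JBO10', offset=18
After 8 (tell()): offset=18

Answer: F3HIF3HI9JA5RJBO10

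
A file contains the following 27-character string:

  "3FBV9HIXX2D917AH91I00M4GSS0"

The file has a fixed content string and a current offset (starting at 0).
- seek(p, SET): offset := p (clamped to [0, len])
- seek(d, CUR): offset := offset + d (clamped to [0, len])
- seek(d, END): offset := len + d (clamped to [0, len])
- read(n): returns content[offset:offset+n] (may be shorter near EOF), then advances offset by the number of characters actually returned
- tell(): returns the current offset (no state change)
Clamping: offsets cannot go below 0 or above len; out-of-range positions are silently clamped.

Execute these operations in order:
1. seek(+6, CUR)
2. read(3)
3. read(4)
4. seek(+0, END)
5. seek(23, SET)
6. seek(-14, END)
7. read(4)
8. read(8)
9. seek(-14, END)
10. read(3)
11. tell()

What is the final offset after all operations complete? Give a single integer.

Answer: 16

Derivation:
After 1 (seek(+6, CUR)): offset=6
After 2 (read(3)): returned 'IXX', offset=9
After 3 (read(4)): returned '2D91', offset=13
After 4 (seek(+0, END)): offset=27
After 5 (seek(23, SET)): offset=23
After 6 (seek(-14, END)): offset=13
After 7 (read(4)): returned '7AH9', offset=17
After 8 (read(8)): returned '1I00M4GS', offset=25
After 9 (seek(-14, END)): offset=13
After 10 (read(3)): returned '7AH', offset=16
After 11 (tell()): offset=16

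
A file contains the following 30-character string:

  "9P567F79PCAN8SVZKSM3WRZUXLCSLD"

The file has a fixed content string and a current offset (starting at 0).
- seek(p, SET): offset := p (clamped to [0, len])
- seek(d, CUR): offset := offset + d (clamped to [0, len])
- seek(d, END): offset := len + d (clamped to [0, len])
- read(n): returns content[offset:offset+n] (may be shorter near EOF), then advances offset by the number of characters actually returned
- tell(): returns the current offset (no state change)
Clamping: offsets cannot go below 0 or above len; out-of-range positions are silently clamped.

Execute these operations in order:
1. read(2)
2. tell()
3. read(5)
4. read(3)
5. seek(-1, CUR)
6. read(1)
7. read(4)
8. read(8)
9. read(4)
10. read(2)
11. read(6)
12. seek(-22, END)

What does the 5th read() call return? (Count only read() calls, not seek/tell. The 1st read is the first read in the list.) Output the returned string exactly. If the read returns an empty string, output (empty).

Answer: AN8S

Derivation:
After 1 (read(2)): returned '9P', offset=2
After 2 (tell()): offset=2
After 3 (read(5)): returned '567F7', offset=7
After 4 (read(3)): returned '9PC', offset=10
After 5 (seek(-1, CUR)): offset=9
After 6 (read(1)): returned 'C', offset=10
After 7 (read(4)): returned 'AN8S', offset=14
After 8 (read(8)): returned 'VZKSM3WR', offset=22
After 9 (read(4)): returned 'ZUXL', offset=26
After 10 (read(2)): returned 'CS', offset=28
After 11 (read(6)): returned 'LD', offset=30
After 12 (seek(-22, END)): offset=8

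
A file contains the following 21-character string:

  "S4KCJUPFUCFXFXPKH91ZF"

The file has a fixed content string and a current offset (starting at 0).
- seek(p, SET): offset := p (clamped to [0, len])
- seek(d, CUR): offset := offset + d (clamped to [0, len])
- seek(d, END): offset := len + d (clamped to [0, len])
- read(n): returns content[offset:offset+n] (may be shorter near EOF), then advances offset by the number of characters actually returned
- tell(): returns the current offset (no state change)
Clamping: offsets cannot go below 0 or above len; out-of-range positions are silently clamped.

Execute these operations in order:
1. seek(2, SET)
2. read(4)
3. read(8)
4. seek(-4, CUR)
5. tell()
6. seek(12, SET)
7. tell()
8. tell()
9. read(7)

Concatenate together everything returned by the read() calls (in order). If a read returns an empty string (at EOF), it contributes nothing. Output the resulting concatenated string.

After 1 (seek(2, SET)): offset=2
After 2 (read(4)): returned 'KCJU', offset=6
After 3 (read(8)): returned 'PFUCFXFX', offset=14
After 4 (seek(-4, CUR)): offset=10
After 5 (tell()): offset=10
After 6 (seek(12, SET)): offset=12
After 7 (tell()): offset=12
After 8 (tell()): offset=12
After 9 (read(7)): returned 'FXPKH91', offset=19

Answer: KCJUPFUCFXFXFXPKH91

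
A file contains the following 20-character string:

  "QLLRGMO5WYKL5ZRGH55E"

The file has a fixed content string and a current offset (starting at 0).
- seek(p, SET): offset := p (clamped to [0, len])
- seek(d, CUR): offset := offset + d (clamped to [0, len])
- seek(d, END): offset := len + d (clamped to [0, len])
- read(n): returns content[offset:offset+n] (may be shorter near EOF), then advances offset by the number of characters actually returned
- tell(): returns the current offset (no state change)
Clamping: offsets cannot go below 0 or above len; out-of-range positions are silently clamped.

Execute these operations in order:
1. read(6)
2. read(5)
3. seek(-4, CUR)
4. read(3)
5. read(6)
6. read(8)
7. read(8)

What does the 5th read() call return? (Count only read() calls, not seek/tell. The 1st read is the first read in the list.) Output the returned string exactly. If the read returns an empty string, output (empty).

After 1 (read(6)): returned 'QLLRGM', offset=6
After 2 (read(5)): returned 'O5WYK', offset=11
After 3 (seek(-4, CUR)): offset=7
After 4 (read(3)): returned '5WY', offset=10
After 5 (read(6)): returned 'KL5ZRG', offset=16
After 6 (read(8)): returned 'H55E', offset=20
After 7 (read(8)): returned '', offset=20

Answer: H55E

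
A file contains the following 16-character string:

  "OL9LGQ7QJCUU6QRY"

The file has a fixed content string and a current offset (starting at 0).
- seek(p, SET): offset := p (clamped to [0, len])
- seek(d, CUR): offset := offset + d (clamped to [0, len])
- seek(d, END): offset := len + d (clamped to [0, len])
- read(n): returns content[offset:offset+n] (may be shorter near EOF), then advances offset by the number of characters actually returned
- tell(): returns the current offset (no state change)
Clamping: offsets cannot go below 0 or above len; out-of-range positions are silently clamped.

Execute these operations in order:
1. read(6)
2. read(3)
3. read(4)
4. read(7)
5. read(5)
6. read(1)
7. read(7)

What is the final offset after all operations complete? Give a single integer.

After 1 (read(6)): returned 'OL9LGQ', offset=6
After 2 (read(3)): returned '7QJ', offset=9
After 3 (read(4)): returned 'CUU6', offset=13
After 4 (read(7)): returned 'QRY', offset=16
After 5 (read(5)): returned '', offset=16
After 6 (read(1)): returned '', offset=16
After 7 (read(7)): returned '', offset=16

Answer: 16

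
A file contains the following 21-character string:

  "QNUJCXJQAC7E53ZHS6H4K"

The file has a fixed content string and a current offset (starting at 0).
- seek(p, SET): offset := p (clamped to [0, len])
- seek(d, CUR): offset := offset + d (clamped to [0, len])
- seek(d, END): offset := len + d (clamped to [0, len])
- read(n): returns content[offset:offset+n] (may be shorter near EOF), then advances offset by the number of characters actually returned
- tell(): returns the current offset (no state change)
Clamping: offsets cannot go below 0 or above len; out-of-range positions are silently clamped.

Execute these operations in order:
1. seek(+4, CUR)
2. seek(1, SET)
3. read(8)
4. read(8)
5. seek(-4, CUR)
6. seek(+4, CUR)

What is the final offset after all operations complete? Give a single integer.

Answer: 17

Derivation:
After 1 (seek(+4, CUR)): offset=4
After 2 (seek(1, SET)): offset=1
After 3 (read(8)): returned 'NUJCXJQA', offset=9
After 4 (read(8)): returned 'C7E53ZHS', offset=17
After 5 (seek(-4, CUR)): offset=13
After 6 (seek(+4, CUR)): offset=17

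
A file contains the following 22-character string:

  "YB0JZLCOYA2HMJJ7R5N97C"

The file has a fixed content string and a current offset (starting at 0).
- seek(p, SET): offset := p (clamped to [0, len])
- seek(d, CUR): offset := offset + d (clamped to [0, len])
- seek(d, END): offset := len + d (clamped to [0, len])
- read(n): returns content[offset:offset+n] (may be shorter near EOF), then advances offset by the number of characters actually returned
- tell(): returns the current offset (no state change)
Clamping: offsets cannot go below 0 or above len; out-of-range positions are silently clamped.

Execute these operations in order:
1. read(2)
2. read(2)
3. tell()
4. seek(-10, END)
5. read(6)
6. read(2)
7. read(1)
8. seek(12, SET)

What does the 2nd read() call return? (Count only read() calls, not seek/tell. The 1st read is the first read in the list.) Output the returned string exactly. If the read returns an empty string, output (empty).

After 1 (read(2)): returned 'YB', offset=2
After 2 (read(2)): returned '0J', offset=4
After 3 (tell()): offset=4
After 4 (seek(-10, END)): offset=12
After 5 (read(6)): returned 'MJJ7R5', offset=18
After 6 (read(2)): returned 'N9', offset=20
After 7 (read(1)): returned '7', offset=21
After 8 (seek(12, SET)): offset=12

Answer: 0J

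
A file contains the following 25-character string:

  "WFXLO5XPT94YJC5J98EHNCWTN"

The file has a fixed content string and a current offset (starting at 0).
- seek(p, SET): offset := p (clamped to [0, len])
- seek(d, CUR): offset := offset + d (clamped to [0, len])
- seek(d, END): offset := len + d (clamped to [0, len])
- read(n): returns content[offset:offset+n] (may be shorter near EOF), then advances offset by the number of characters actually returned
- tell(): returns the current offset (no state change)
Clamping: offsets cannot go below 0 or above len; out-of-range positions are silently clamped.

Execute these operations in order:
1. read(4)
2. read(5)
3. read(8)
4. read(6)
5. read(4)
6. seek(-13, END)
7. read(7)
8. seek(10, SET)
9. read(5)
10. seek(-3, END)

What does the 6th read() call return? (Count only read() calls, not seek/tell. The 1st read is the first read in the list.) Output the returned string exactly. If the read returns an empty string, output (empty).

Answer: JC5J98E

Derivation:
After 1 (read(4)): returned 'WFXL', offset=4
After 2 (read(5)): returned 'O5XPT', offset=9
After 3 (read(8)): returned '94YJC5J9', offset=17
After 4 (read(6)): returned '8EHNCW', offset=23
After 5 (read(4)): returned 'TN', offset=25
After 6 (seek(-13, END)): offset=12
After 7 (read(7)): returned 'JC5J98E', offset=19
After 8 (seek(10, SET)): offset=10
After 9 (read(5)): returned '4YJC5', offset=15
After 10 (seek(-3, END)): offset=22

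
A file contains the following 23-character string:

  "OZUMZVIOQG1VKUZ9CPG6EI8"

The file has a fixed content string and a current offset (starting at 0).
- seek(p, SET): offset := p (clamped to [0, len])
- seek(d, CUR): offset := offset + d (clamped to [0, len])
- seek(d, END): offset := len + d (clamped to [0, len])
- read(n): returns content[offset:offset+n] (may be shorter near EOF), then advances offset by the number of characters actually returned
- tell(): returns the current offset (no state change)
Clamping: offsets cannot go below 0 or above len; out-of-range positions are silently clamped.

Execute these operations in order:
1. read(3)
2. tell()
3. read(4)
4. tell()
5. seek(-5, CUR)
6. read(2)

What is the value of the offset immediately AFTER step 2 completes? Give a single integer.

After 1 (read(3)): returned 'OZU', offset=3
After 2 (tell()): offset=3

Answer: 3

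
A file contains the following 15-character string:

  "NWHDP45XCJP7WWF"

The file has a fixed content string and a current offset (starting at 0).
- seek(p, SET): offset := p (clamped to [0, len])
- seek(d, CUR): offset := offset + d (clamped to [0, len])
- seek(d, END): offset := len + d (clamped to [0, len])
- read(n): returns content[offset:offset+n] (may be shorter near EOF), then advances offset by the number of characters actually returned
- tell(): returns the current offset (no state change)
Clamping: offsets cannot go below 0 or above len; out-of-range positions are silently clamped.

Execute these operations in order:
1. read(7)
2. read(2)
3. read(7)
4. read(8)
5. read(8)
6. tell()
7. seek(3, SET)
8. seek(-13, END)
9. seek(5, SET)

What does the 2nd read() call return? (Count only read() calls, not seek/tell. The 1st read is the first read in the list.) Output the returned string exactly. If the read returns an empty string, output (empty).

After 1 (read(7)): returned 'NWHDP45', offset=7
After 2 (read(2)): returned 'XC', offset=9
After 3 (read(7)): returned 'JP7WWF', offset=15
After 4 (read(8)): returned '', offset=15
After 5 (read(8)): returned '', offset=15
After 6 (tell()): offset=15
After 7 (seek(3, SET)): offset=3
After 8 (seek(-13, END)): offset=2
After 9 (seek(5, SET)): offset=5

Answer: XC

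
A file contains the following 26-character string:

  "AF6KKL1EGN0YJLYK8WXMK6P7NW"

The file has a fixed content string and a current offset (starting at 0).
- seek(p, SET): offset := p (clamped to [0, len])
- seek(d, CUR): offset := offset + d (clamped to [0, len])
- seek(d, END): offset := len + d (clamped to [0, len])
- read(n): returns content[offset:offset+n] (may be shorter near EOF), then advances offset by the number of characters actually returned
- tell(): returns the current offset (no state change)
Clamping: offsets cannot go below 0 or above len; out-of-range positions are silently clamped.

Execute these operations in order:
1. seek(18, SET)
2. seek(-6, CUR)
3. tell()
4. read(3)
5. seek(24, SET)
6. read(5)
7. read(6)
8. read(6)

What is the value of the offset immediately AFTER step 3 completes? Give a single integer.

Answer: 12

Derivation:
After 1 (seek(18, SET)): offset=18
After 2 (seek(-6, CUR)): offset=12
After 3 (tell()): offset=12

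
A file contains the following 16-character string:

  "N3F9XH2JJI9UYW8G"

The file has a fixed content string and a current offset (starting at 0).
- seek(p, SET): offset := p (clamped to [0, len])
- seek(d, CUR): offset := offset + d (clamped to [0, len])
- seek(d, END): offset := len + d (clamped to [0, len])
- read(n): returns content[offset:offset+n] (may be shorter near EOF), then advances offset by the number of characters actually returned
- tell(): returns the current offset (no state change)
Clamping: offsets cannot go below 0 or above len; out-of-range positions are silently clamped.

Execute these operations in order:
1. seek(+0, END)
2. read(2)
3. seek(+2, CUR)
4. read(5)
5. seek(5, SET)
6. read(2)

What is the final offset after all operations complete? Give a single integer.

After 1 (seek(+0, END)): offset=16
After 2 (read(2)): returned '', offset=16
After 3 (seek(+2, CUR)): offset=16
After 4 (read(5)): returned '', offset=16
After 5 (seek(5, SET)): offset=5
After 6 (read(2)): returned 'H2', offset=7

Answer: 7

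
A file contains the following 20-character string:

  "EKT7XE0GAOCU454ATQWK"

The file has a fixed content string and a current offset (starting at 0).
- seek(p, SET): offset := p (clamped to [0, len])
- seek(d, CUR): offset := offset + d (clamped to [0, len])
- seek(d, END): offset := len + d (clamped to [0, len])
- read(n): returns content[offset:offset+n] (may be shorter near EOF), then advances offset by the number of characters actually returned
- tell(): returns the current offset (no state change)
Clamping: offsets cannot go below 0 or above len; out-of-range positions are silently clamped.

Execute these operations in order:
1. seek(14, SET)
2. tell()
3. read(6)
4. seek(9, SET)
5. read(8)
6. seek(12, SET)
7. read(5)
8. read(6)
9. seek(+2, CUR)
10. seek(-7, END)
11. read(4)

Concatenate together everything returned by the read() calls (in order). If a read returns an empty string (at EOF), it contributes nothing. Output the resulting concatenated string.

After 1 (seek(14, SET)): offset=14
After 2 (tell()): offset=14
After 3 (read(6)): returned '4ATQWK', offset=20
After 4 (seek(9, SET)): offset=9
After 5 (read(8)): returned 'OCU454AT', offset=17
After 6 (seek(12, SET)): offset=12
After 7 (read(5)): returned '454AT', offset=17
After 8 (read(6)): returned 'QWK', offset=20
After 9 (seek(+2, CUR)): offset=20
After 10 (seek(-7, END)): offset=13
After 11 (read(4)): returned '54AT', offset=17

Answer: 4ATQWKOCU454AT454ATQWK54AT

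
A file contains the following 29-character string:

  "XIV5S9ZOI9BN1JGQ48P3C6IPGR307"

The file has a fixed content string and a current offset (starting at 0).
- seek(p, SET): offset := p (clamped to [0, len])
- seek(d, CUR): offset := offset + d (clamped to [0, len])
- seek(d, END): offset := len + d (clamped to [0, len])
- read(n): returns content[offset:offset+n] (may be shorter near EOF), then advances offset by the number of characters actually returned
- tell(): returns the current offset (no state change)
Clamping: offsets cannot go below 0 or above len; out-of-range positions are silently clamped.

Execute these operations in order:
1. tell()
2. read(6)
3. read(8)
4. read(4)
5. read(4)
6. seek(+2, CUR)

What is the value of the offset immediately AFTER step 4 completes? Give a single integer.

Answer: 18

Derivation:
After 1 (tell()): offset=0
After 2 (read(6)): returned 'XIV5S9', offset=6
After 3 (read(8)): returned 'ZOI9BN1J', offset=14
After 4 (read(4)): returned 'GQ48', offset=18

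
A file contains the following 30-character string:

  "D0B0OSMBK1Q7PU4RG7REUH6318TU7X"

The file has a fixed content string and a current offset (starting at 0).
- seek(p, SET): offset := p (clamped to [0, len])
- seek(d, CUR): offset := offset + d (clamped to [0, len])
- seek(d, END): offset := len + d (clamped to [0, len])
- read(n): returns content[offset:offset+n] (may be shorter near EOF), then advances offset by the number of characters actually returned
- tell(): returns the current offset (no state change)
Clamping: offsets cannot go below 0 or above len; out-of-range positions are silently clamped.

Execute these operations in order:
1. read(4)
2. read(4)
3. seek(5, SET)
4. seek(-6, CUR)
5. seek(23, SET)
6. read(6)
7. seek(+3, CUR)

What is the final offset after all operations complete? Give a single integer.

After 1 (read(4)): returned 'D0B0', offset=4
After 2 (read(4)): returned 'OSMB', offset=8
After 3 (seek(5, SET)): offset=5
After 4 (seek(-6, CUR)): offset=0
After 5 (seek(23, SET)): offset=23
After 6 (read(6)): returned '318TU7', offset=29
After 7 (seek(+3, CUR)): offset=30

Answer: 30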